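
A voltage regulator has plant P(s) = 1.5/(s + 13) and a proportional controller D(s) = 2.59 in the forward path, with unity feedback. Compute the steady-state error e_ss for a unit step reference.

The loop is type 0. Static position error constant K_pos = D(0)·P(0) = 2.59·0.1154 = 0.2988.
Steady-state error to a unit step: e_ss = 1/(1+K_pos) = 1/1.299 = 0.77.

0.77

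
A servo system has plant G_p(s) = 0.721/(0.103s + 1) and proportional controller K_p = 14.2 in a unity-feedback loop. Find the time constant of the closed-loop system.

τ = 0.00917 s

Closed loop: T(s) = K_p·G_p/(1+K_p·G_p) = 10.24/(0.103s + 1 + 10.24), with pole at s = −(1 + 10.24)/0.103 = −109.1.
Closed-loop time constant τ = 1/109.1 = 0.00917 s.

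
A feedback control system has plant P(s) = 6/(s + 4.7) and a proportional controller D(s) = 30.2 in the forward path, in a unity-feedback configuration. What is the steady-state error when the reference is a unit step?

The loop is type 0. Static position error constant K_pos = D(0)·P(0) = 30.2·1.277 = 38.55.
Steady-state error to a unit step: e_ss = 1/(1+K_pos) = 1/39.55 = 0.0253.

0.0253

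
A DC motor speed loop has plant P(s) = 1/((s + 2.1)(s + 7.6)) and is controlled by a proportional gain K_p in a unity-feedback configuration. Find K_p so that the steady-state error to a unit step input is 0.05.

The loop is type 0, so e_ss(step) = 1/(1 + K_pos) with K_pos = K_p·P(0).
P(0) = 0.06266. Require 1/(1 + K_p·0.06266) = 0.05, so 1 + 0.06266·K_p = 20.
K_p = (20 − 1)/0.06266 = 303.

K_p = 303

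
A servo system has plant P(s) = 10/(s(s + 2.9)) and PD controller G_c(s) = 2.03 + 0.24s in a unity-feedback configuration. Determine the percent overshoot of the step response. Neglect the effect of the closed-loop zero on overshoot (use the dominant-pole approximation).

10.2%

Forward path: (2.03 + 0.24s)·10/(s(s+2.9)). The closed-loop characteristic equation is s² + (2.9 + 10·0.24)s + 10·2.03 = 0.
That is s² + 5.3s + 20.3 = 0, so ω_n = 4.506 rad/s and ζ = 5.3/(2·4.506) = 0.5882.
%OS = 100·exp(−πζ/√(1−ζ²)) = 10.2%.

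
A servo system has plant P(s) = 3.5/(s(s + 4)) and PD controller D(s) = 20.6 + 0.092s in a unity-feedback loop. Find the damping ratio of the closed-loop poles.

Forward path: (20.6 + 0.092s)·3.5/(s(s+4)). The closed-loop characteristic equation is s² + (4 + 3.5·0.092)s + 3.5·20.6 = 0.
That is s² + 4.322s + 72.1 = 0, so ω_n = 8.491 rad/s and ζ = 4.322/(2·8.491) = 0.2545.

ζ = 0.254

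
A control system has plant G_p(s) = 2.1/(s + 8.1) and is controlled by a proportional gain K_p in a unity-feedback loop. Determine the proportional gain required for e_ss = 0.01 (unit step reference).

The loop is type 0, so e_ss(step) = 1/(1 + K_pos) with K_pos = K_p·G_p(0).
G_p(0) = 0.2593. Require 1/(1 + K_p·0.2593) = 0.01, so 1 + 0.2593·K_p = 100.
K_p = (100 − 1)/0.2593 = 382.

K_p = 382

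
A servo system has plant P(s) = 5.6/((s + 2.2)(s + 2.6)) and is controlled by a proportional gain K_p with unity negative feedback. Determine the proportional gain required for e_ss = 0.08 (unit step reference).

K_p = 11.7

Steady-state error for a unit step on this type-0 loop is 1/(1 + K_p·P(0)).
P(0) = 0.979. Require 1/(1 + K_p·0.979) = 0.08, so 1 + 0.979·K_p = 12.5.
K_p = (12.5 − 1)/0.979 = 11.7.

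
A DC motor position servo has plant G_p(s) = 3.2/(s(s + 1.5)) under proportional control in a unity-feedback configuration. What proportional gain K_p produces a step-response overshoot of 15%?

From %OS = 100·exp(−πζ/√(1−ζ²)) = 15%, ζ = −ln(0.15)/√(π²+ln²(0.15)) = 0.5169.
Characteristic equation s² + 1.5s + 3.2K_p = 0 gives ζ = 1.5/(2√(3.2K_p)).
Setting ζ = 0.5169: √(3.2K_p) = 1.5/(2·0.5169) = 1.451, so K_p = 2.105/3.2 = 0.658.

K_p = 0.658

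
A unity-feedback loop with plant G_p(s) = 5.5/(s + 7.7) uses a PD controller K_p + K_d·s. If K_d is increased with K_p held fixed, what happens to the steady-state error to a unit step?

At s = 0 the derivative term contributes nothing: C(0) = K_p regardless of K_d, so K_pos = K_p·G_p(0) and e_ss are unchanged.

unchanged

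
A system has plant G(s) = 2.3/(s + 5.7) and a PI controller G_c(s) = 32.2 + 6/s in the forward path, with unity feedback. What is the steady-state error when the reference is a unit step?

The open loop G_c(s)G(s) has a pole at the origin (type 1), so the static position error constant is infinite and e_ss = 1/(1+∞) = 0.

0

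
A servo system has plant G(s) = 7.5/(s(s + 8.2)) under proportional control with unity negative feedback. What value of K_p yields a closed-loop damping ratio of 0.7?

Closed-loop characteristic equation: s² + 8.2s + K_p·7.5 = 0.
So ω_n = √(7.5K_p) and 2ζω_n = 8.2, giving ζ = 8.2/(2√(7.5K_p)).
Setting ζ = 0.7: √(7.5K_p) = 8.2/(2·0.7) = 5.857, so K_p = 34.31/7.5 = 4.57.

K_p = 4.57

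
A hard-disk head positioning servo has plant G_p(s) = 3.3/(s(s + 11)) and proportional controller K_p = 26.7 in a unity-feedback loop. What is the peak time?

From 1 + K_pG_p(s) = 0: s² + 11s + 88.11 = 0 ⇒ ω_n = 9.387, ζ = 0.5859.
Damped frequency ω_d = ω_n√(1−ζ²) = 7.607 rad/s, so peak time T_p = π/ω_d = 0.413 s.

T_p = 0.413 s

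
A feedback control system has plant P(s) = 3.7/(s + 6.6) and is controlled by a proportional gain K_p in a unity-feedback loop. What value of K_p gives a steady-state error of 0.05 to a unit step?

For a type-0 loop with proportional control, e_ss = 1/(1 + K_p·P(0)).
P(0) = 0.5606. Require 1/(1 + K_p·0.5606) = 0.05, so 1 + 0.5606·K_p = 20.
K_p = (20 − 1)/0.5606 = 33.9.

K_p = 33.9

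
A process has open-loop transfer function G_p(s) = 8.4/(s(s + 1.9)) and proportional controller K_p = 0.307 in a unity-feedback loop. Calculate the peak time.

The closed-loop denominator s² + 1.9s + 2.579 gives ω_n = √2.579 = 1.606 and ζ = 1.9/(2ω_n) = 0.5916.
Damped frequency ω_d = ω_n√(1−ζ²) = 1.295 rad/s, so peak time T_p = π/ω_d = 2.43 s.

T_p = 2.43 s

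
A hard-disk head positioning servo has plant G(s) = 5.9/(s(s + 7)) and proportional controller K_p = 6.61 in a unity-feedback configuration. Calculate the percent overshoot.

11.9%

Closed-loop characteristic equation: s² + 7s + 39 = 0, so ω_n = 6.245 rad/s and ζ = 7/(2·6.245) = 0.5605.
%OS = 100·exp(−πζ/√(1−ζ²)) = 100·exp(−π·0.5605/√0.6859) = 11.9%.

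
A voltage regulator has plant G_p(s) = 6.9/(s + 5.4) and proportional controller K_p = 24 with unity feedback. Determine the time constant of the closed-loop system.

Closed-loop transfer function: T(s) = K_p·G_p(s)/(1 + K_p·G_p(s)) = 165.6/(s + 5.4 + 165.6) = 165.6/(s + 171).
Time constant τ = 1/171 = 0.00585 s.

τ = 0.00585 s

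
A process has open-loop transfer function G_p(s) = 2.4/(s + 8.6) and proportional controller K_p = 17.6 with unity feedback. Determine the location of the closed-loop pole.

s = -50.84

Closed-loop transfer function: T(s) = K_p·G_p(s)/(1 + K_p·G_p(s)) = 42.24/(s + 8.6 + 42.24) = 42.24/(s + 50.84).
The closed-loop pole is at s = −50.84.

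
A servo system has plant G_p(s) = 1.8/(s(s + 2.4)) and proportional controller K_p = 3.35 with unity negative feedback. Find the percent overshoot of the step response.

17.2%

Closed-loop characteristic equation: s² + 2.4s + 6.03 = 0, so ω_n = 2.456 rad/s and ζ = 2.4/(2·2.456) = 0.4887.
%OS = 100·exp(−πζ/√(1−ζ²)) = 100·exp(−π·0.4887/√0.7612) = 17.2%.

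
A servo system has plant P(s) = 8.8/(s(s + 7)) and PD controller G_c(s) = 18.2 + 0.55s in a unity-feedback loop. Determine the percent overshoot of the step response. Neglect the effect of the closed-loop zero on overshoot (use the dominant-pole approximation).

Forward path: (18.2 + 0.55s)·8.8/(s(s+7)). The closed-loop characteristic equation is s² + (7 + 8.8·0.55)s + 8.8·18.2 = 0.
That is s² + 11.84s + 160.2 = 0, so ω_n = 12.66 rad/s and ζ = 11.84/(2·12.66) = 0.4678.
%OS = 100·exp(−πζ/√(1−ζ²)) = 19%.

19%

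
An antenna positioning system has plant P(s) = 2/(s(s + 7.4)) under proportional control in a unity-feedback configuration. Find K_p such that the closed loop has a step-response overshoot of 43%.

From %OS = 100·exp(−πζ/√(1−ζ²)) = 43%, ζ = −ln(0.43)/√(π²+ln²(0.43)) = 0.2594.
Characteristic equation s² + 7.4s + 2K_p = 0 gives ζ = 7.4/(2√(2K_p)).
Setting ζ = 0.2594: √(2K_p) = 7.4/(2·0.2594) = 14.26, so K_p = 203.4/2 = 102.

K_p = 102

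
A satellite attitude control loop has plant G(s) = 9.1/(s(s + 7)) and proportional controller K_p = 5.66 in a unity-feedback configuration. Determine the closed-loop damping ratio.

ζ = 0.488

With unity feedback the closed-loop characteristic equation is s² + 7s + 5.66·9.1 = s² + 7s + 51.51 = 0.
So ω_n² = 51.51 ⇒ ω_n = 7.177 rad/s, and ζ = 7/(2ω_n) = 0.488.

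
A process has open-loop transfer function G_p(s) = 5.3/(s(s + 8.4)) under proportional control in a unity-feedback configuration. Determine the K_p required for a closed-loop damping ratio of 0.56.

Closed-loop characteristic equation: s² + 8.4s + K_p·5.3 = 0.
So ω_n = √(5.3K_p) and 2ζω_n = 8.4, giving ζ = 8.4/(2√(5.3K_p)).
Setting ζ = 0.56: √(5.3K_p) = 8.4/(2·0.56) = 7.5, so K_p = 56.25/5.3 = 10.6.

K_p = 10.6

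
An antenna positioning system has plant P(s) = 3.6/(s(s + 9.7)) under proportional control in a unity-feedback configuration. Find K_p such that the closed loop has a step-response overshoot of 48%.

From %OS = 100·exp(−πζ/√(1−ζ²)) = 48%, ζ = −ln(0.48)/√(π²+ln²(0.48)) = 0.2275.
Characteristic equation s² + 9.7s + 3.6K_p = 0 gives ζ = 9.7/(2√(3.6K_p)).
Setting ζ = 0.2275: √(3.6K_p) = 9.7/(2·0.2275) = 21.32, so K_p = 454.5/3.6 = 126.

K_p = 126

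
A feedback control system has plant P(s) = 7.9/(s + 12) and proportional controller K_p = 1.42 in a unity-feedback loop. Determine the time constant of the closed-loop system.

τ = 0.0431 s

Closed-loop transfer function: T(s) = K_p·P(s)/(1 + K_p·P(s)) = 11.22/(s + 12 + 11.22) = 11.22/(s + 23.22).
Time constant τ = 1/23.22 = 0.0431 s.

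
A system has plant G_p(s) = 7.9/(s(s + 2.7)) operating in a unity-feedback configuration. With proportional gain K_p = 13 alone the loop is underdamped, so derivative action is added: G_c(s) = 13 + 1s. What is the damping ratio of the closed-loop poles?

ζ = 0.523

Forward path: (13 + 1s)·7.9/(s(s+2.7)). The closed-loop characteristic equation is s² + (2.7 + 7.9·1)s + 7.9·13 = 0.
That is s² + 10.6s + 102.7 = 0, so ω_n = 10.13 rad/s and ζ = 10.6/(2·10.13) = 0.523.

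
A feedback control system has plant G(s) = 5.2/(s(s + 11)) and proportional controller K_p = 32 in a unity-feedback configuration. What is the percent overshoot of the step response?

The closed-loop denominator s² + 11s + 166.4 gives ω_n = √166.4 = 12.9 and ζ = 11/(2ω_n) = 0.4264.
%OS = 100·exp(−πζ/√(1−ζ²)) = 100·exp(−π·0.4264/√0.8182) = 22.7%.

22.7%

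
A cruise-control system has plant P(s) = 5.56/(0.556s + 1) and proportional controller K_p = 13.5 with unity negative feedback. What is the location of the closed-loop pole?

s = -136.8

Closed loop: T(s) = K_p·P/(1+K_p·P) = 75.06/(0.556s + 1 + 75.06), with pole at s = −(1 + 75.06)/0.556 = −136.8.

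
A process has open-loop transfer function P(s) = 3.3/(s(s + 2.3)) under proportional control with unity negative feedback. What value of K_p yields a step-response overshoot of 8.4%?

From %OS = 100·exp(−πζ/√(1−ζ²)) = 8.4%, ζ = −ln(0.084)/√(π²+ln²(0.084)) = 0.6191.
Characteristic equation s² + 2.3s + 3.3K_p = 0 gives ζ = 2.3/(2√(3.3K_p)).
Setting ζ = 0.6191: √(3.3K_p) = 2.3/(2·0.6191) = 1.857, so K_p = 3.45/3.3 = 1.05.

K_p = 1.05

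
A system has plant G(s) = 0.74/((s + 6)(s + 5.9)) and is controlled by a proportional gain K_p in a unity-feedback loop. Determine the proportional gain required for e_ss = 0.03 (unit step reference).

The loop is type 0, so e_ss(step) = 1/(1 + K_pos) with K_pos = K_p·G(0).
G(0) = 0.0209. Require 1/(1 + K_p·0.0209) = 0.03, so 1 + 0.0209·K_p = 33.33.
K_p = (33.33 − 1)/0.0209 = 1550.

K_p = 1550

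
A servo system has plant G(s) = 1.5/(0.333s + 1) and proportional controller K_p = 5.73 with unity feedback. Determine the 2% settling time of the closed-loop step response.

Closed loop: T(s) = K_p·G/(1+K_p·G) = 8.595/(0.333s + 1 + 8.595), with pole at s = −(1 + 8.595)/0.333 = −28.81.
τ = 1/28.81 = 0.03471 s, so 2% settling time ≈ 4τ = 0.139 s.

T_s ≈ 0.139 s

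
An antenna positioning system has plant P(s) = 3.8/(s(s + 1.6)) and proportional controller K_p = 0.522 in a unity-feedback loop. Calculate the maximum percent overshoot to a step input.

From 1 + K_pP(s) = 0: s² + 1.6s + 1.984 = 0 ⇒ ω_n = 1.408, ζ = 0.568.
%OS = 100·exp(−πζ/√(1−ζ²)) = 100·exp(−π·0.568/√0.6774) = 11.4%.

11.4%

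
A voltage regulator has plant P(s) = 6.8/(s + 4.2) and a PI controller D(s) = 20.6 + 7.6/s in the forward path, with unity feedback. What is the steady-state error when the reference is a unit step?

The open loop D(s)P(s) has a pole at the origin (type 1), so the static position error constant is infinite and e_ss = 1/(1+∞) = 0.

0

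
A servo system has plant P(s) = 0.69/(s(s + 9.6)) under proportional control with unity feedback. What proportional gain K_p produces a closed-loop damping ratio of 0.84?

Closed-loop characteristic equation: s² + 9.6s + K_p·0.69 = 0.
So ω_n = √(0.69K_p) and 2ζω_n = 9.6, giving ζ = 9.6/(2√(0.69K_p)).
Setting ζ = 0.84: √(0.69K_p) = 9.6/(2·0.84) = 5.714, so K_p = 32.65/0.69 = 47.3.

K_p = 47.3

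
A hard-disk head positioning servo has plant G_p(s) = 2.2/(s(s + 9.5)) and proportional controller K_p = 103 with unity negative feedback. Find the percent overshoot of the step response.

Closed-loop characteristic equation: s² + 9.5s + 226.6 = 0, so ω_n = 15.05 rad/s and ζ = 9.5/(2·15.05) = 0.3155.
%OS = 100·exp(−πζ/√(1−ζ²)) = 100·exp(−π·0.3155/√0.9004) = 35.2%.

35.2%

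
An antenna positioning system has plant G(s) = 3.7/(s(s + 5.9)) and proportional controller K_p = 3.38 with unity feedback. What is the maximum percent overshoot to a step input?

The closed-loop denominator s² + 5.9s + 12.51 gives ω_n = √12.51 = 3.536 and ζ = 5.9/(2ω_n) = 0.8342.
%OS = 100·exp(−πζ/√(1−ζ²)) = 100·exp(−π·0.8342/√0.3041) = 0.863%.

0.863%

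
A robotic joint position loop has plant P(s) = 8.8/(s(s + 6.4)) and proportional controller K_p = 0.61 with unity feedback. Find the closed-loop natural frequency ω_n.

ω_n = 2.32 rad/s

1 + K_p·P(s) = 0 gives s² + 6.4s + 5.368 = 0.
Matching s² + 2ζω_n s + ω_n²: ω_n = √5.368 = 2.317 rad/s and 2ζω_n = 6.4, so ζ = 6.4/(2·2.317) = 1.38.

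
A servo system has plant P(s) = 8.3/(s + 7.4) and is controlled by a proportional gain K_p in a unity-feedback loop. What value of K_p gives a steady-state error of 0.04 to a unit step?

Steady-state error for a unit step on this type-0 loop is 1/(1 + K_p·P(0)).
P(0) = 1.122. Require 1/(1 + K_p·1.122) = 0.04, so 1 + 1.122·K_p = 25.
K_p = (25 − 1)/1.122 = 21.4.

K_p = 21.4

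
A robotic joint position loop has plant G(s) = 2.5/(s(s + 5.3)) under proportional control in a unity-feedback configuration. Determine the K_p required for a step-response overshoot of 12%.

From %OS = 100·exp(−πζ/√(1−ζ²)) = 12%, ζ = −ln(0.12)/√(π²+ln²(0.12)) = 0.5594.
Characteristic equation s² + 5.3s + 2.5K_p = 0 gives ζ = 5.3/(2√(2.5K_p)).
Setting ζ = 0.5594: √(2.5K_p) = 5.3/(2·0.5594) = 4.737, so K_p = 22.44/2.5 = 8.98.

K_p = 8.98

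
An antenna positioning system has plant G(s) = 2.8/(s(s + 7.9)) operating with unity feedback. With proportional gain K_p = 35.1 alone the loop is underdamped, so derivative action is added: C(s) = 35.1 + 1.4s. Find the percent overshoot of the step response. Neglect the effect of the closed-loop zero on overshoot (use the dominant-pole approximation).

9.7%

Forward path: (35.1 + 1.4s)·2.8/(s(s+7.9)). The closed-loop characteristic equation is s² + (7.9 + 2.8·1.4)s + 2.8·35.1 = 0.
That is s² + 11.82s + 98.28 = 0, so ω_n = 9.914 rad/s and ζ = 11.82/(2·9.914) = 0.5961.
%OS = 100·exp(−πζ/√(1−ζ²)) = 9.7%.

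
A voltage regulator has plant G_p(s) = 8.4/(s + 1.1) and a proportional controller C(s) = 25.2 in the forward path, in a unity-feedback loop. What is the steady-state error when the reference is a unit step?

0.00517

The loop is type 0. Static position error constant K_pos = C(0)·G_p(0) = 25.2·7.636 = 192.4.
Steady-state error to a unit step: e_ss = 1/(1+K_pos) = 1/193.4 = 0.00517.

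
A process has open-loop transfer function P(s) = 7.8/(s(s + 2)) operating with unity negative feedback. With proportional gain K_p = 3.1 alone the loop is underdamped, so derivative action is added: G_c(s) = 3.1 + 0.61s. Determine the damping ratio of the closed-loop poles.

Forward path: (3.1 + 0.61s)·7.8/(s(s+2)). The closed-loop characteristic equation is s² + (2 + 7.8·0.61)s + 7.8·3.1 = 0.
That is s² + 6.758s + 24.18 = 0, so ω_n = 4.917 rad/s and ζ = 6.758/(2·4.917) = 0.6872.

ζ = 0.687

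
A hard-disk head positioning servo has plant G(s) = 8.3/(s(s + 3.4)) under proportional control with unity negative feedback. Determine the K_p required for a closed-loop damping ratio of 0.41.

K_p = 2.07

Closed-loop characteristic equation: s² + 3.4s + K_p·8.3 = 0.
So ω_n = √(8.3K_p) and 2ζω_n = 3.4, giving ζ = 3.4/(2√(8.3K_p)).
Setting ζ = 0.41: √(8.3K_p) = 3.4/(2·0.41) = 4.146, so K_p = 17.19/8.3 = 2.07.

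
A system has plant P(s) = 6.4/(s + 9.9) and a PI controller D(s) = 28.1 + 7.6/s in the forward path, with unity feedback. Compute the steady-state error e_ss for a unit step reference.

0

The open loop D(s)P(s) has a pole at the origin (type 1), so the static position error constant is infinite and e_ss = 1/(1+∞) = 0.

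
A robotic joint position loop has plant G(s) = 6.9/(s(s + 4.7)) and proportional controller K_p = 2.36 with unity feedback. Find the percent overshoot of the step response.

From 1 + K_pG(s) = 0: s² + 4.7s + 16.28 = 0 ⇒ ω_n = 4.035, ζ = 0.5824.
%OS = 100·exp(−πζ/√(1−ζ²)) = 100·exp(−π·0.5824/√0.6609) = 10.5%.

10.5%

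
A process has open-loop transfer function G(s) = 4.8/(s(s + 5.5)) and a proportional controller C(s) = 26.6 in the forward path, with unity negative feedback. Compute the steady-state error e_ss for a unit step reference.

0

The open loop C(s)G(s) has a pole at the origin (type 1), so the static position error constant is infinite and e_ss = 1/(1+∞) = 0.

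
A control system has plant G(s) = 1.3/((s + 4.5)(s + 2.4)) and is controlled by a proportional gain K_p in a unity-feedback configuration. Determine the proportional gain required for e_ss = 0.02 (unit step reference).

Steady-state error for a unit step on this type-0 loop is 1/(1 + K_p·G(0)).
G(0) = 0.1204. Require 1/(1 + K_p·0.1204) = 0.02, so 1 + 0.1204·K_p = 50.
K_p = (50 − 1)/0.1204 = 407.

K_p = 407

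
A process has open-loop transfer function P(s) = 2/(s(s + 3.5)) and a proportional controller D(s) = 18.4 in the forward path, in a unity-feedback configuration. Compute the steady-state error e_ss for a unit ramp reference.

The loop has one pole at the origin (type 1). Velocity error constant K_v = lim_{s→0} s·D(s)P(s) = 18.4·2/3.5 = 10.51.
Steady-state error to a unit ramp: e_ss = 1/K_v = 0.0951.

0.0951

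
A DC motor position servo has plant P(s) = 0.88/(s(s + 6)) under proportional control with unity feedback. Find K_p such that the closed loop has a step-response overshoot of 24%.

From %OS = 100·exp(−πζ/√(1−ζ²)) = 24%, ζ = −ln(0.24)/√(π²+ln²(0.24)) = 0.4136.
Characteristic equation s² + 6s + 0.88K_p = 0 gives ζ = 6/(2√(0.88K_p)).
Setting ζ = 0.4136: √(0.88K_p) = 6/(2·0.4136) = 7.254, so K_p = 52.61/0.88 = 59.8.

K_p = 59.8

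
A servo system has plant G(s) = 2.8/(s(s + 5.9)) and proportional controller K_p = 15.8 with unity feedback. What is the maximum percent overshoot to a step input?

21.1%

The closed-loop denominator s² + 5.9s + 44.24 gives ω_n = √44.24 = 6.651 and ζ = 5.9/(2ω_n) = 0.4435.
%OS = 100·exp(−πζ/√(1−ζ²)) = 100·exp(−π·0.4435/√0.8033) = 21.1%.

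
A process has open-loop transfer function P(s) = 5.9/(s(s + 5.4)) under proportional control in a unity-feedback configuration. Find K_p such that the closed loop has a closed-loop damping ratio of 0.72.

Closed-loop characteristic equation: s² + 5.4s + K_p·5.9 = 0.
So ω_n = √(5.9K_p) and 2ζω_n = 5.4, giving ζ = 5.4/(2√(5.9K_p)).
Setting ζ = 0.72: √(5.9K_p) = 5.4/(2·0.72) = 3.75, so K_p = 14.06/5.9 = 2.38.

K_p = 2.38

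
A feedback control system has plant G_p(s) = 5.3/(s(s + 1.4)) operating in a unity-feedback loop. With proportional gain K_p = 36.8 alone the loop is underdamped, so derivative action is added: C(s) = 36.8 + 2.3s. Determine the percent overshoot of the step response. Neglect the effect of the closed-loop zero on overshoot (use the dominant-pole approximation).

17.4%

Forward path: (36.8 + 2.3s)·5.3/(s(s+1.4)). The closed-loop characteristic equation is s² + (1.4 + 5.3·2.3)s + 5.3·36.8 = 0.
That is s² + 13.59s + 195 = 0, so ω_n = 13.97 rad/s and ζ = 13.59/(2·13.97) = 0.4866.
%OS = 100·exp(−πζ/√(1−ζ²)) = 17.4%.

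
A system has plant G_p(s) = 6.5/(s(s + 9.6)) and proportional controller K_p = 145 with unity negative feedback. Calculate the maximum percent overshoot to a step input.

60.8%

From 1 + K_pG_p(s) = 0: s² + 9.6s + 942.5 = 0 ⇒ ω_n = 30.7, ζ = 0.1564.
%OS = 100·exp(−πζ/√(1−ζ²)) = 100·exp(−π·0.1564/√0.9756) = 60.8%.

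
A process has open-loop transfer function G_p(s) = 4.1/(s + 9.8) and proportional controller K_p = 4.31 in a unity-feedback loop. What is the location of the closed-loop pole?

Closed-loop transfer function: T(s) = K_p·G_p(s)/(1 + K_p·G_p(s)) = 17.67/(s + 9.8 + 17.67) = 17.67/(s + 27.47).
The closed-loop pole is at s = −27.47.

s = -27.47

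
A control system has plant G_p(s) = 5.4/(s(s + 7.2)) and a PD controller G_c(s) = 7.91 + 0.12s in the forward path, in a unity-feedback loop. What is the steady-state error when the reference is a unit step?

The open loop G_c(s)G_p(s) has a pole at the origin (type 1), so the static position error constant is infinite and e_ss = 1/(1+∞) = 0.

0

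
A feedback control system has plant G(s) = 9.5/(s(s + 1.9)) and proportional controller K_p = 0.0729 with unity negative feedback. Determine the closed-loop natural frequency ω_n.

The closed-loop denominator is s(s+1.9) + 0.0729·9.5 = s² + 1.9s + 0.6926.
So ω_n² = 0.6926 ⇒ ω_n = 0.8322 rad/s, and ζ = 1.9/(2ω_n) = 1.14.

ω_n = 0.832 rad/s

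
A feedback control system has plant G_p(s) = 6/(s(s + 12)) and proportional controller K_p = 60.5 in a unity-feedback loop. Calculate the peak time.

The closed-loop denominator s² + 12s + 363 gives ω_n = √363 = 19.05 and ζ = 12/(2ω_n) = 0.3149.
Damped frequency ω_d = ω_n√(1−ζ²) = 18.08 rad/s, so peak time T_p = π/ω_d = 0.174 s.

T_p = 0.174 s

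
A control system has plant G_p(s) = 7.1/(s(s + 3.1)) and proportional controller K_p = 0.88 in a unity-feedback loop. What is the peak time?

T_p = 1.6 s

Closed-loop characteristic equation: s² + 3.1s + 6.248 = 0, so ω_n = 2.5 rad/s and ζ = 3.1/(2·2.5) = 0.6201.
Damped frequency ω_d = ω_n√(1−ζ²) = 1.961 rad/s, so peak time T_p = π/ω_d = 1.6 s.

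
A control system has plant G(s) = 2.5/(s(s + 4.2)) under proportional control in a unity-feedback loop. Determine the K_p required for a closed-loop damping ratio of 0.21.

K_p = 40

Closed-loop characteristic equation: s² + 4.2s + K_p·2.5 = 0.
So ω_n = √(2.5K_p) and 2ζω_n = 4.2, giving ζ = 4.2/(2√(2.5K_p)).
Setting ζ = 0.21: √(2.5K_p) = 4.2/(2·0.21) = 10, so K_p = 100/2.5 = 40.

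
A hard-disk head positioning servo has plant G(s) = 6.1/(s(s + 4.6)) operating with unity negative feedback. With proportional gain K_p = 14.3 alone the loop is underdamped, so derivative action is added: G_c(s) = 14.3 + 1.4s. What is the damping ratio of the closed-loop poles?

ζ = 0.703

Forward path: (14.3 + 1.4s)·6.1/(s(s+4.6)). The closed-loop characteristic equation is s² + (4.6 + 6.1·1.4)s + 6.1·14.3 = 0.
That is s² + 13.14s + 87.23 = 0, so ω_n = 9.34 rad/s and ζ = 13.14/(2·9.34) = 0.7034.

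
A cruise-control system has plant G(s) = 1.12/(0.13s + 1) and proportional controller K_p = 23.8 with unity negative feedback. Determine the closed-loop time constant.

Closed loop: T(s) = K_p·G/(1+K_p·G) = 26.66/(0.13s + 1 + 26.66), with pole at s = −(1 + 26.66)/0.13 = −212.7.
Closed-loop time constant τ = 1/212.7 = 0.0047 s.

τ = 0.0047 s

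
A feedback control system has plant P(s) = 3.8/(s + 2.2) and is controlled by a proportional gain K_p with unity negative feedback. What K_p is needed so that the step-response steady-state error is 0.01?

K_p = 57.3

Steady-state error for a unit step on this type-0 loop is 1/(1 + K_p·P(0)).
P(0) = 1.727. Require 1/(1 + K_p·1.727) = 0.01, so 1 + 1.727·K_p = 100.
K_p = (100 − 1)/1.727 = 57.3.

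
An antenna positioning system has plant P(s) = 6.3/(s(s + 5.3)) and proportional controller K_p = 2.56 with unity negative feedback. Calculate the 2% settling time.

T_s ≈ 1.51 s

The closed-loop denominator s² + 5.3s + 16.13 gives ω_n = √16.13 = 4.016 and ζ = 5.3/(2ω_n) = 0.6599.
2% settling time T_s ≈ 4/(ζω_n) = 4/2.65 = 1.51 s.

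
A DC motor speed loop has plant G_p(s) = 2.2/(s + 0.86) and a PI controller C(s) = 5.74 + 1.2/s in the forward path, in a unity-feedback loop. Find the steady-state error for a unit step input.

0

The open loop C(s)G_p(s) has a pole at the origin (type 1), so the static position error constant is infinite and e_ss = 1/(1+∞) = 0.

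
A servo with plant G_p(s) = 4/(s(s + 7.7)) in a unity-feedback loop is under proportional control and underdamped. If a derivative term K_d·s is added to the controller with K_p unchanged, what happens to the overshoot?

With PD the characteristic equation becomes s² + (a + K·K_d)s + K·K_p = 0; the damping term grows, ζ rises, overshoot falls.

decrease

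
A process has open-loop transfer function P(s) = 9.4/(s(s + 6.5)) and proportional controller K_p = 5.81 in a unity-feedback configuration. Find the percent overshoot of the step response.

Closed-loop characteristic equation: s² + 6.5s + 54.61 = 0, so ω_n = 7.39 rad/s and ζ = 6.5/(2·7.39) = 0.4398.
%OS = 100·exp(−πζ/√(1−ζ²)) = 100·exp(−π·0.4398/√0.8066) = 21.5%.

21.5%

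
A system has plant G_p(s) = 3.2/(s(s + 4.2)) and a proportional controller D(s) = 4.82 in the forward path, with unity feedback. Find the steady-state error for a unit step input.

0

The open loop D(s)G_p(s) has a pole at the origin (type 1), so the static position error constant is infinite and e_ss = 1/(1+∞) = 0.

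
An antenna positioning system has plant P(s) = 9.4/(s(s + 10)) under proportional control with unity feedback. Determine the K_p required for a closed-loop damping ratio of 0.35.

K_p = 21.7

Closed-loop characteristic equation: s² + 10s + K_p·9.4 = 0.
So ω_n = √(9.4K_p) and 2ζω_n = 10, giving ζ = 10/(2√(9.4K_p)).
Setting ζ = 0.35: √(9.4K_p) = 10/(2·0.35) = 14.29, so K_p = 204.1/9.4 = 21.7.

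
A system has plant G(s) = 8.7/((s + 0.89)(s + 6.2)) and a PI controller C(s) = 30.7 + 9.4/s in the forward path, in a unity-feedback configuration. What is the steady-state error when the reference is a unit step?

0

The open loop C(s)G(s) has a pole at the origin (type 1), so the static position error constant is infinite and e_ss = 1/(1+∞) = 0.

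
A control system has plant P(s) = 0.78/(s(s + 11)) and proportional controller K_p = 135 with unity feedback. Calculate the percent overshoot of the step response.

The closed-loop denominator s² + 11s + 105.3 gives ω_n = √105.3 = 10.26 and ζ = 11/(2ω_n) = 0.536.
%OS = 100·exp(−πζ/√(1−ζ²)) = 100·exp(−π·0.536/√0.7127) = 13.6%.

13.6%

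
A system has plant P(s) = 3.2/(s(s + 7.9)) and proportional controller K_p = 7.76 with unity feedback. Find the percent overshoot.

From 1 + K_pP(s) = 0: s² + 7.9s + 24.83 = 0 ⇒ ω_n = 4.983, ζ = 0.7927.
%OS = 100·exp(−πζ/√(1−ζ²)) = 100·exp(−π·0.7927/√0.3717) = 1.68%.

1.68%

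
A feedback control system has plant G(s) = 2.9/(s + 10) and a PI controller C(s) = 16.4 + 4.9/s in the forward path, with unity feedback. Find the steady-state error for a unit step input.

0

The open loop C(s)G(s) has a pole at the origin (type 1), so the static position error constant is infinite and e_ss = 1/(1+∞) = 0.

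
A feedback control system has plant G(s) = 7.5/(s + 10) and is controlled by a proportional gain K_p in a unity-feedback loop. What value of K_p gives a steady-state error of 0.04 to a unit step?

K_p = 32

The loop is type 0, so e_ss(step) = 1/(1 + K_pos) with K_pos = K_p·G(0).
G(0) = 0.75. Require 1/(1 + K_p·0.75) = 0.04, so 1 + 0.75·K_p = 25.
K_p = (25 − 1)/0.75 = 32.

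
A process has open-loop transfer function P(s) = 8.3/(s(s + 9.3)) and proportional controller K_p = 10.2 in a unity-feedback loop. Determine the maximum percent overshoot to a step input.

The closed-loop denominator s² + 9.3s + 84.66 gives ω_n = √84.66 = 9.201 and ζ = 9.3/(2ω_n) = 0.5054.
%OS = 100·exp(−πζ/√(1−ζ²)) = 100·exp(−π·0.5054/√0.7446) = 15.9%.

15.9%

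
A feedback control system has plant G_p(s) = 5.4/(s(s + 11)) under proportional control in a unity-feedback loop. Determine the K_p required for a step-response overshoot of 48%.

K_p = 108

From %OS = 100·exp(−πζ/√(1−ζ²)) = 48%, ζ = −ln(0.48)/√(π²+ln²(0.48)) = 0.2275.
Characteristic equation s² + 11s + 5.4K_p = 0 gives ζ = 11/(2√(5.4K_p)).
Setting ζ = 0.2275: √(5.4K_p) = 11/(2·0.2275) = 24.18, so K_p = 584.5/5.4 = 108.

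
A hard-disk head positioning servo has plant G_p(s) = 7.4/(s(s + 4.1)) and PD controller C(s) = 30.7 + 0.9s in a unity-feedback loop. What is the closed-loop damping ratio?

Forward path: (30.7 + 0.9s)·7.4/(s(s+4.1)). The closed-loop characteristic equation is s² + (4.1 + 7.4·0.9)s + 7.4·30.7 = 0.
That is s² + 10.76s + 227.2 = 0, so ω_n = 15.07 rad/s and ζ = 10.76/(2·15.07) = 0.3569.

ζ = 0.357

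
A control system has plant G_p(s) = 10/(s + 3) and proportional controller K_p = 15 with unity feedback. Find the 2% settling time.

T_s ≈ 0.0261 s

Closed-loop transfer function: T(s) = K_p·G_p(s)/(1 + K_p·G_p(s)) = 150/(s + 3 + 150) = 150/(s + 153).
Time constant τ = 1/153 = 0.006536 s, so the 2% settling time is about 4τ = 0.0261 s.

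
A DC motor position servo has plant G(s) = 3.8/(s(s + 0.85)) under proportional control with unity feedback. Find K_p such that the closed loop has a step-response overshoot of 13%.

K_p = 0.16

From %OS = 100·exp(−πζ/√(1−ζ²)) = 13%, ζ = −ln(0.13)/√(π²+ln²(0.13)) = 0.5446.
Characteristic equation s² + 0.85s + 3.8K_p = 0 gives ζ = 0.85/(2√(3.8K_p)).
Setting ζ = 0.5446: √(3.8K_p) = 0.85/(2·0.5446) = 0.7803, so K_p = 0.6089/3.8 = 0.16.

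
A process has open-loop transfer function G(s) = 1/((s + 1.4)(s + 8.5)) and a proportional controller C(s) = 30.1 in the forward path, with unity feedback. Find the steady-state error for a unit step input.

The loop is type 0. Static position error constant K_pos = C(0)·G(0) = 30.1·0.08403 = 2.529.
Steady-state error to a unit step: e_ss = 1/(1+K_pos) = 1/3.529 = 0.283.

0.283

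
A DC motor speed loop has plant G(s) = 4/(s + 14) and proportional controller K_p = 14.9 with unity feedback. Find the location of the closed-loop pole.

s = -73.6

Closed-loop transfer function: T(s) = K_p·G(s)/(1 + K_p·G(s)) = 59.6/(s + 14 + 59.6) = 59.6/(s + 73.6).
The closed-loop pole is at s = −73.6.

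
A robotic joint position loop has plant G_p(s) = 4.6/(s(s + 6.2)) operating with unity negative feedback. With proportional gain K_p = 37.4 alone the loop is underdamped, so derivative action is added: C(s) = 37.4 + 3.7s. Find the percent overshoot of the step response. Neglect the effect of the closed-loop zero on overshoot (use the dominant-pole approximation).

Forward path: (37.4 + 3.7s)·4.6/(s(s+6.2)). The closed-loop characteristic equation is s² + (6.2 + 4.6·3.7)s + 4.6·37.4 = 0.
That is s² + 23.22s + 172 = 0, so ω_n = 13.12 rad/s and ζ = 23.22/(2·13.12) = 0.8852.
%OS = 100·exp(−πζ/√(1−ζ²)) = 0.254%.

0.254%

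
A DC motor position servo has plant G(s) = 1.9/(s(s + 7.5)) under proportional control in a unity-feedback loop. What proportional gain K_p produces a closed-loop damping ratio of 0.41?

Closed-loop characteristic equation: s² + 7.5s + K_p·1.9 = 0.
So ω_n = √(1.9K_p) and 2ζω_n = 7.5, giving ζ = 7.5/(2√(1.9K_p)).
Setting ζ = 0.41: √(1.9K_p) = 7.5/(2·0.41) = 9.146, so K_p = 83.66/1.9 = 44.

K_p = 44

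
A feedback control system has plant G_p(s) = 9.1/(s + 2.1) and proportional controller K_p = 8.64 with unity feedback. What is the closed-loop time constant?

Closed-loop transfer function: T(s) = K_p·G_p(s)/(1 + K_p·G_p(s)) = 78.62/(s + 2.1 + 78.62) = 78.62/(s + 80.72).
Time constant τ = 1/80.72 = 0.0124 s.

τ = 0.0124 s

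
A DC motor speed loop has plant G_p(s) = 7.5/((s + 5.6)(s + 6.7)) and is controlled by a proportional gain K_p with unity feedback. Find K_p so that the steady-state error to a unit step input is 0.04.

K_p = 120

For a type-0 loop with proportional control, e_ss = 1/(1 + K_p·G_p(0)).
G_p(0) = 0.1999. Require 1/(1 + K_p·0.1999) = 0.04, so 1 + 0.1999·K_p = 25.
K_p = (25 − 1)/0.1999 = 120.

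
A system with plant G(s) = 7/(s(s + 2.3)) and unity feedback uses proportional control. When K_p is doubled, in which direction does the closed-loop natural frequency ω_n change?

increase

ω_n = √(7·K_p), which grows with K_p.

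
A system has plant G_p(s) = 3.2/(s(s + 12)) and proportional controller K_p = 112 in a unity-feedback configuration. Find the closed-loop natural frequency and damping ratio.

ω_n = 18.9 rad/s, ζ = 0.317

With unity feedback the closed-loop characteristic equation is s² + 12s + 112·3.2 = s² + 12s + 358.4 = 0.
Matching s² + 2ζω_n s + ω_n²: ω_n = √358.4 = 18.93 rad/s and 2ζω_n = 12, so ζ = 12/(2·18.93) = 0.317.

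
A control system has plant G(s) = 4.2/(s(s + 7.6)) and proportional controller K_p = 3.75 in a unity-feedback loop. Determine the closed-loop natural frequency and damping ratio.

The closed-loop denominator is s(s+7.6) + 3.75·4.2 = s² + 7.6s + 15.75.
So ω_n² = 15.75 ⇒ ω_n = 3.969 rad/s, and ζ = 7.6/(2ω_n) = 0.958.

ω_n = 3.97 rad/s, ζ = 0.958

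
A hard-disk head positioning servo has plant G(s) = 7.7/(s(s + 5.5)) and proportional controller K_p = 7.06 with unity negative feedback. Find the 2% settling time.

T_s ≈ 1.45 s

The closed-loop denominator s² + 5.5s + 54.36 gives ω_n = √54.36 = 7.373 and ζ = 5.5/(2ω_n) = 0.373.
2% settling time T_s ≈ 4/(ζω_n) = 4/2.75 = 1.45 s.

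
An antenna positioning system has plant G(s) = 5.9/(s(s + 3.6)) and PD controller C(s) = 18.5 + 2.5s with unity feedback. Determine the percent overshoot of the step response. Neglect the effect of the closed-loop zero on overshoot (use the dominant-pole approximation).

Forward path: (18.5 + 2.5s)·5.9/(s(s+3.6)). The closed-loop characteristic equation is s² + (3.6 + 5.9·2.5)s + 5.9·18.5 = 0.
That is s² + 18.35s + 109.2 = 0, so ω_n = 10.45 rad/s and ζ = 18.35/(2·10.45) = 0.8782.
%OS = 100·exp(−πζ/√(1−ζ²)) = 0.312%.

0.312%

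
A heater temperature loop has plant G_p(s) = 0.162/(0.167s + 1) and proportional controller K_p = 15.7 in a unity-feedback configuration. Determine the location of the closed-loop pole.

Closed loop: T(s) = K_p·G_p/(1+K_p·G_p) = 2.543/(0.167s + 1 + 2.543), with pole at s = −(1 + 2.543)/0.167 = −21.22.

s = -21.22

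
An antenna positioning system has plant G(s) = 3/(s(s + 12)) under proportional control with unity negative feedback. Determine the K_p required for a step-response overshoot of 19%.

From %OS = 100·exp(−πζ/√(1−ζ²)) = 19%, ζ = −ln(0.19)/√(π²+ln²(0.19)) = 0.4673.
Characteristic equation s² + 12s + 3K_p = 0 gives ζ = 12/(2√(3K_p)).
Setting ζ = 0.4673: √(3K_p) = 12/(2·0.4673) = 12.84, so K_p = 164.8/3 = 54.9.

K_p = 54.9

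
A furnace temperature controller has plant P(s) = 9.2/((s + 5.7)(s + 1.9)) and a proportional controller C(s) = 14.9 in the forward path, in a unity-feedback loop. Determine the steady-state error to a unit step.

0.0732

The loop is type 0. Static position error constant K_pos = C(0)·P(0) = 14.9·0.8495 = 12.66.
Steady-state error to a unit step: e_ss = 1/(1+K_pos) = 1/13.66 = 0.0732.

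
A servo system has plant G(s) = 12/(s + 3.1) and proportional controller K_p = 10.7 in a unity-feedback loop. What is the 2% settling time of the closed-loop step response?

T_s ≈ 0.0304 s

Closed-loop transfer function: T(s) = K_p·G(s)/(1 + K_p·G(s)) = 128.4/(s + 3.1 + 128.4) = 128.4/(s + 131.5).
Time constant τ = 1/131.5 = 0.007605 s, so the 2% settling time is about 4τ = 0.0304 s.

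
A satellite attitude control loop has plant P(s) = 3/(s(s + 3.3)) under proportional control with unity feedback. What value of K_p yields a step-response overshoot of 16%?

K_p = 3.57

From %OS = 100·exp(−πζ/√(1−ζ²)) = 16%, ζ = −ln(0.16)/√(π²+ln²(0.16)) = 0.5039.
Characteristic equation s² + 3.3s + 3K_p = 0 gives ζ = 3.3/(2√(3K_p)).
Setting ζ = 0.5039: √(3K_p) = 3.3/(2·0.5039) = 3.275, so K_p = 10.72/3 = 3.57.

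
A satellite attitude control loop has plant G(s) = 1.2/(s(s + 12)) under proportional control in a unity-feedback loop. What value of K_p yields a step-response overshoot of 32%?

From %OS = 100·exp(−πζ/√(1−ζ²)) = 32%, ζ = −ln(0.32)/√(π²+ln²(0.32)) = 0.341.
Characteristic equation s² + 12s + 1.2K_p = 0 gives ζ = 12/(2√(1.2K_p)).
Setting ζ = 0.341: √(1.2K_p) = 12/(2·0.341) = 17.6, so K_p = 309.7/1.2 = 258.

K_p = 258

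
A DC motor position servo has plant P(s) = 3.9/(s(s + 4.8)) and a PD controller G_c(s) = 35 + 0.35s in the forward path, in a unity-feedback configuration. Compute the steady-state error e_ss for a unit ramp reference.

The loop has one pole at the origin (type 1). Velocity error constant K_v = lim_{s→0} s·G_c(s)P(s) = 35·3.9/4.8 = 28.44.
Steady-state error to a unit ramp: e_ss = 1/K_v = 0.0352.

0.0352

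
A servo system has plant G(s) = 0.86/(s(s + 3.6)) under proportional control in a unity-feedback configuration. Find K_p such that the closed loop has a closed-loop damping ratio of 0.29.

Closed-loop characteristic equation: s² + 3.6s + K_p·0.86 = 0.
So ω_n = √(0.86K_p) and 2ζω_n = 3.6, giving ζ = 3.6/(2√(0.86K_p)).
Setting ζ = 0.29: √(0.86K_p) = 3.6/(2·0.29) = 6.207, so K_p = 38.53/0.86 = 44.8.

K_p = 44.8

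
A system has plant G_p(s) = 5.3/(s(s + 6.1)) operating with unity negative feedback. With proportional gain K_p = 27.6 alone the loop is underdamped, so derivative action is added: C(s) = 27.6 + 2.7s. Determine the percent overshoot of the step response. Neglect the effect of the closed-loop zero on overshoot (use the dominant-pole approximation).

0.716%

Forward path: (27.6 + 2.7s)·5.3/(s(s+6.1)). The closed-loop characteristic equation is s² + (6.1 + 5.3·2.7)s + 5.3·27.6 = 0.
That is s² + 20.41s + 146.3 = 0, so ω_n = 12.09 rad/s and ζ = 20.41/(2·12.09) = 0.8438.
%OS = 100·exp(−πζ/√(1−ζ²)) = 0.716%.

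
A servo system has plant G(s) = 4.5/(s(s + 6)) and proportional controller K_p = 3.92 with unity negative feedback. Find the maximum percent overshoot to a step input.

The closed-loop denominator s² + 6s + 17.64 gives ω_n = √17.64 = 4.2 and ζ = 6/(2ω_n) = 0.7143.
%OS = 100·exp(−πζ/√(1−ζ²)) = 100·exp(−π·0.7143/√0.4898) = 4.05%.

4.05%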